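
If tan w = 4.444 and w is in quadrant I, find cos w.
cos w = 0.2195 (using tan²w + 1 = sec²w)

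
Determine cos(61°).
cos(61°) = 0.4848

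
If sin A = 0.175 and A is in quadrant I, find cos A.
cos A = 0.9846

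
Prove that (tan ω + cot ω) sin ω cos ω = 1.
LHS = (sin ω/cos ω + cos ω/sin ω) sin ω cos ω = ((sin²ω + cos²ω)/(sin ω cos ω)) · sin ω cos ω = sin²ω + cos²ω = 1 = RHS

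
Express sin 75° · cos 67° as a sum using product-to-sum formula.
sin 75° cos 67° = (1/2)[sin(75°+67°) + sin(75°-67°)]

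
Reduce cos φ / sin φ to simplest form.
cos φ / sin φ = cot φ (using Quotient identity)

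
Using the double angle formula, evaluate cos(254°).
cos(254°) = cos²127° - sin²127° = -0.2756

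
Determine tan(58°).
tan(58°) = 1.6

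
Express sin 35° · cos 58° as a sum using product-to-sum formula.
sin 35° cos 58° = (1/2)[sin(35°+58°) + sin(35°-58°)]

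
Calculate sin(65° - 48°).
sin(65° - 48°) = sin 65° cos 48° - cos 65° sin 48° = 0.2924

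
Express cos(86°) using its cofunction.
cos(86°) = sin(90° - 86°) = sin(4°)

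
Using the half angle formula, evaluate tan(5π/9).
tan(5π/9) = sin 10π/9 / (1 + cos 10π/9) = -5.671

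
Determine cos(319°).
cos(319°) = 0.7547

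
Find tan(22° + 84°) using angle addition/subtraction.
tan(22° + 84°) = (tan 22° + tan 84°)/(1 - tan 22° tan 84°) = -3.487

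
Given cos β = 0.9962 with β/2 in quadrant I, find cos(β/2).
cos(β/2) = ±√((1 + cos β)/2); positive since β/2 ∈ QI, so cos(β/2) = 0.999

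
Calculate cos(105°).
cos(105°) = -(√6-√2)/4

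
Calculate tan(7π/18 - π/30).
tan(7π/18 - π/30) = (tan 7π/18 - tan π/30)/(1 + tan 7π/18 tan π/30) = 2.05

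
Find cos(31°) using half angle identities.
cos(31°) = √((1 + cos 62°)/2) = 0.8572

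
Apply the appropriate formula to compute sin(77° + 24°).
sin(77° + 24°) = sin 77° cos 24° + cos 77° sin 24° = 0.9816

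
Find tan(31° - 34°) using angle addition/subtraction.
tan(31° - 34°) = (tan 31° - tan 34°)/(1 + tan 31° tan 34°) = -0.05241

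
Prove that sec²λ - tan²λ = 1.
LHS = 1/cos²λ - sin²λ/cos²λ = (1 - sin²λ)/cos²λ = cos²λ/cos²λ = 1 = RHS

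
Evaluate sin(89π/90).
sin(89π/90) = 0.0349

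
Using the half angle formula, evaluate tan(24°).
tan(24°) = sin 48° / (1 + cos 48°) = 0.4452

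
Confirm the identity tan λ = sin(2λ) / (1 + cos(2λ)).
RHS = 2 sin λ cos λ / (2cos²λ) = sin λ/cos λ = tan λ = LHS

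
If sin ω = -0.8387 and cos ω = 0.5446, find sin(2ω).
sin(2ω) = 2 sin ω cos ω = -0.9135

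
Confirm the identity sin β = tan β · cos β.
RHS = (sin β/cos β) · cos β = sin β = LHS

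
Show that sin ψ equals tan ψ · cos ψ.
RHS = (sin ψ/cos ψ) · cos ψ = sin ψ = LHS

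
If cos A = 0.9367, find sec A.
sec A = 1/cos A = 1.068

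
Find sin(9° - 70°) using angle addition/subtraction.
sin(9° - 70°) = sin 9° cos 70° - cos 9° sin 70° = -0.8746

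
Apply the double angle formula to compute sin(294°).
sin(294°) = 2 sin 147° cos 147° = -0.9135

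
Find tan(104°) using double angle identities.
tan(104°) = 2 tan 52° / (1 - tan²52°) = -4.011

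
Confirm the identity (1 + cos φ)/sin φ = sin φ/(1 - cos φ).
RHS = sin φ(1 + cos φ) / ((1 - cos φ)(1 + cos φ)) = sin φ(1 + cos φ) / (1 - cos²φ) = sin φ(1 + cos φ) / sin²φ = (1 + cos φ)/sin φ = LHS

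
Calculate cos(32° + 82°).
cos(32° + 82°) = cos 32° cos 82° - sin 32° sin 82° = -0.4067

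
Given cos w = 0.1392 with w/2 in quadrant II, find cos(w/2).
cos(w/2) = ±√((1 + cos w)/2); negative since w/2 ∈ QII, so cos(w/2) = -0.7547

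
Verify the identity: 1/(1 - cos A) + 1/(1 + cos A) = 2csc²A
LHS = [(1 + cos A) + (1 - cos A)] / [(1 - cos A)(1 + cos A)] = 2/(1 - cos²A) = 2/sin²A = 2csc²A = RHS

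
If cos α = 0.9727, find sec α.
sec α = 1/cos α = 1.028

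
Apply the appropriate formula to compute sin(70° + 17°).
sin(70° + 17°) = sin 70° cos 17° + cos 70° sin 17° = 0.9986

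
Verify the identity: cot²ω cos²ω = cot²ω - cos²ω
RHS = cos²ω/sin²ω - cos²ω = cos²ω(1/sin²ω - 1) = cos²ω · (1 - sin²ω)/sin²ω = cos²ω · cos²ω/sin²ω = cos²ω · cot²ω = LHS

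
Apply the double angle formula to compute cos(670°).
cos(670°) = cos²335° - sin²335° = 0.6428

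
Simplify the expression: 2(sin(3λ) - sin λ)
2(sin(3λ) - sin λ) = 2(2 cos(2λ) sin λ) (using Sum-to-product)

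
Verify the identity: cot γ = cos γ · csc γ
RHS = cos γ · (1/sin γ) = cos γ/sin γ = cot γ = LHS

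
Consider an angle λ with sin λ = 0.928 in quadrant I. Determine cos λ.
cos λ = √(1 - sin²λ) = 0.3726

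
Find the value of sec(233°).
sec(233°) = -1.662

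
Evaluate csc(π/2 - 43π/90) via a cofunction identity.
csc(π/2 - 43π/90) = sec(43π/90) = 14.34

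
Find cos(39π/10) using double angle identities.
cos(39π/10) = cos²39π/20 - sin²39π/20 = 0.9511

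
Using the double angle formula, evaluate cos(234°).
cos(234°) = 1 - 2sin²117° = -0.5878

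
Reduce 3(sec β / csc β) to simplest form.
3(sec β / csc β) = 3(tan β) (using Reciprocal identities)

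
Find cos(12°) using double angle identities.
cos(12°) = cos²6° - sin²6° = 0.9781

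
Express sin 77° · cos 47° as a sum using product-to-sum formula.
sin 77° cos 47° = (1/2)[sin(77°+47°) + sin(77°-47°)]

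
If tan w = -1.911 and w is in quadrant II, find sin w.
sin w = 0.886 (using tan²w + 1 = sec²w)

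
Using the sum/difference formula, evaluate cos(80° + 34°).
cos(80° + 34°) = cos 80° cos 34° - sin 80° sin 34° = -0.4067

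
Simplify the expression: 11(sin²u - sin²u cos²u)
11(sin²u - sin²u cos²u) = 11(sin⁴u) (using Factoring)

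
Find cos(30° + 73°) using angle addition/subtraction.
cos(30° + 73°) = cos 30° cos 73° - sin 30° sin 73° = -0.225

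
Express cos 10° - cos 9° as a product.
cos 10° - cos 9° = -2 sin(9.5°) sin(0.5°)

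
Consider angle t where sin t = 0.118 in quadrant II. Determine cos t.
cos t = ±√(1 - sin²t) = -0.993 (negative in QII)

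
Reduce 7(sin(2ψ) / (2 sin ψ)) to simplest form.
7(sin(2ψ) / (2 sin ψ)) = 7(cos ψ) (using Double angle)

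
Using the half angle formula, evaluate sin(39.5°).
sin(39.5°) = √((1 - cos 79°)/2) = 0.6361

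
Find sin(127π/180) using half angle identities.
sin(127π/180) = √((1 - cos 127π/90)/2) = 0.7986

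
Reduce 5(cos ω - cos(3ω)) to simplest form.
5(cos ω - cos(3ω)) = 5(2 sin(2ω) sin ω) (using Sum-to-product)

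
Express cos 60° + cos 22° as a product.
cos 60° + cos 22° = 2 cos(41°) cos(19°)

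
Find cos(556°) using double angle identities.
cos(556°) = cos²278° - sin²278° = -0.9613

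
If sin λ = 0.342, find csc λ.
csc λ = 1/sin λ = 2.924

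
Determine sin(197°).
sin(197°) = -0.2924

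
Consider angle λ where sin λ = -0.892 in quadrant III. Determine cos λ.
cos λ = ±√(1 - sin²λ) = -0.452 (negative in QIII)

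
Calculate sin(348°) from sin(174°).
sin(348°) = 2 sin 174° cos 174° = -0.2079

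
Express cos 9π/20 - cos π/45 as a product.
cos 9π/20 - cos π/45 = -2 sin(17π/72) sin(77π/360)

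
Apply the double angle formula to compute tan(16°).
tan(16°) = 2 tan 8° / (1 - tan²8°) = 0.2867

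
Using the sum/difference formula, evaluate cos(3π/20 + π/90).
cos(3π/20 + π/90) = cos 3π/20 cos π/90 - sin 3π/20 sin π/90 = 0.8746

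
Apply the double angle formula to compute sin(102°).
sin(102°) = 2 sin 51° cos 51° = 0.9781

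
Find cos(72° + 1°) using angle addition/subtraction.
cos(72° + 1°) = cos 72° cos 1° - sin 72° sin 1° = 0.2924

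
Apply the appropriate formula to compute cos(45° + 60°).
cos(45° + 60°) = cos 45° cos 60° - sin 45° sin 60° = -(√6-√2)/4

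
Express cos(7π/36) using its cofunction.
cos(7π/36) = sin(π/2 - 7π/36) = sin(11π/36)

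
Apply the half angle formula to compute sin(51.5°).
sin(51.5°) = √((1 - cos 103°)/2) = 0.7826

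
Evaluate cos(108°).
cos(108°) = -0.309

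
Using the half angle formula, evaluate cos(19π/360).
cos(19π/360) = √((1 + cos 19π/180)/2) = 0.9863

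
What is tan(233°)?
tan(233°) = 1.327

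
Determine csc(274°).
csc(274°) = -1.002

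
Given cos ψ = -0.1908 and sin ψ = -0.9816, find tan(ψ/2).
tan(ψ/2) = sin ψ / (1 + cos ψ) = -1.213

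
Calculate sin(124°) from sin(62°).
sin(124°) = 2 sin 62° cos 62° = 0.829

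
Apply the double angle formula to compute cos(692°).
cos(692°) = cos²346° - sin²346° = 0.8829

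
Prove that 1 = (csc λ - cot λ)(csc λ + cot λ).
RHS = csc²λ - cot²λ = (1 + cot²λ) - cot²λ = 1 = LHS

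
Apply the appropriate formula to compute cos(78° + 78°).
cos(78° + 78°) = cos 78° cos 78° - sin 78° sin 78° = -0.9135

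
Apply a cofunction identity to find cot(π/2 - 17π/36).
cot(π/2 - 17π/36) = tan(17π/36) = 11.43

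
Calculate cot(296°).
cot(296°) = -0.4877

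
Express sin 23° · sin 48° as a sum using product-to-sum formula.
sin 23° sin 48° = (1/2)[cos(23°-48°) - cos(23°+48°)]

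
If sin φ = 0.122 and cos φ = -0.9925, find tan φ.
tan φ = sin φ / cos φ = -0.1229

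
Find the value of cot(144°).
cot(144°) = -1.376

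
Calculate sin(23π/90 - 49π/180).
sin(23π/90 - 49π/180) = sin 23π/90 cos 49π/180 - cos 23π/90 sin 49π/180 = -0.05234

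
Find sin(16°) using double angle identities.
sin(16°) = 2 sin 8° cos 8° = 0.2756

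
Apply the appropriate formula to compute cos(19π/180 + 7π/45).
cos(19π/180 + 7π/45) = cos 19π/180 cos 7π/45 - sin 19π/180 sin 7π/45 = 0.682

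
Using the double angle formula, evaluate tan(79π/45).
tan(79π/45) = 2 tan 79π/90 / (1 - tan²79π/90) = -0.9657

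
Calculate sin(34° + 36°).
sin(34° + 36°) = sin 34° cos 36° + cos 34° sin 36° = 0.9397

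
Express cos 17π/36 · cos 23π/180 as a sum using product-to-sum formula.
cos 17π/36 cos 23π/180 = (1/2)[cos(17π/36-23π/180) + cos(17π/36+23π/180)]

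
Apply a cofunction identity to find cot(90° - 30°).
cot(90° - 30°) = tan(30°) = √3/3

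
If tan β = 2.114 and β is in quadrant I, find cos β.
cos β = 0.4276 (using tan²β + 1 = sec²β)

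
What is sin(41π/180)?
sin(41π/180) = 0.6561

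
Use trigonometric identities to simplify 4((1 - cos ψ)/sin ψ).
4((1 - cos ψ)/sin ψ) = 4(tan(ψ/2)) (using Half angle)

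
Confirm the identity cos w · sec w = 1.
LHS = cos w · (1/cos w) = 1 = RHS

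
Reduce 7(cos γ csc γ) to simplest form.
7(cos γ csc γ) = 7(cot γ) (using Reciprocal + quotient)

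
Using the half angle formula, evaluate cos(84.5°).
cos(84.5°) = √((1 + cos 169°)/2) = 0.09585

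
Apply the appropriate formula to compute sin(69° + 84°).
sin(69° + 84°) = sin 69° cos 84° + cos 69° sin 84° = 0.454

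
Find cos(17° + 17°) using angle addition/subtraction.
cos(17° + 17°) = cos 17° cos 17° - sin 17° sin 17° = 0.829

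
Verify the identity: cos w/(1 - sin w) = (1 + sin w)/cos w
RHS = (1 + sin w)(1 - sin w) / (cos w(1 - sin w)) = (1 - sin²w) / (cos w(1 - sin w)) = cos²w / (cos w(1 - sin w)) = cos w/(1 - sin w) = LHS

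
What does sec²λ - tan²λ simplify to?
sec²λ - tan²λ = 1 (using Pythagorean identity)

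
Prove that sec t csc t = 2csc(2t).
RHS = 2/sin(2t) = 2/(2 sin t cos t) = 1/(sin t cos t) = (1/cos t)(1/sin t) = sec t csc t = LHS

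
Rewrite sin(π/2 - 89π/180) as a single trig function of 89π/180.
sin(π/2 - 89π/180) = cos(89π/180)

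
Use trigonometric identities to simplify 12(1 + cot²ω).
12(1 + cot²ω) = 12(csc²ω) (using Pythagorean identity)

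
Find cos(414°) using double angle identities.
cos(414°) = cos²207° - sin²207° = 0.5878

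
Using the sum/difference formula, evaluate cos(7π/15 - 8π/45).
cos(7π/15 - 8π/45) = cos 7π/15 cos 8π/45 + sin 7π/15 sin 8π/45 = 0.6157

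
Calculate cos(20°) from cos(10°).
cos(20°) = cos²10° - sin²10° = 0.9397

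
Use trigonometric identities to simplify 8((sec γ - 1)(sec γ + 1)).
8((sec γ - 1)(sec γ + 1)) = 8(tan²γ) (using Diff. of squares)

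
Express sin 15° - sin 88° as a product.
sin 15° - sin 88° = 2 cos(51.5°) sin(-36.5°)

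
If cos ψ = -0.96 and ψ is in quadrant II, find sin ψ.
sin ψ = 0.28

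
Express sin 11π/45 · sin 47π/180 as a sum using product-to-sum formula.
sin 11π/45 sin 47π/180 = (1/2)[cos(11π/45-47π/180) - cos(11π/45+47π/180)]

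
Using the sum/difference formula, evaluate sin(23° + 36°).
sin(23° + 36°) = sin 23° cos 36° + cos 23° sin 36° = 0.8572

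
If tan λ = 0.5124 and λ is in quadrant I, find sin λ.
sin λ = 0.456 (using tan²λ + 1 = sec²λ)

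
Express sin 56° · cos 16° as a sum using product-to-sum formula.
sin 56° cos 16° = (1/2)[sin(56°+16°) + sin(56°-16°)]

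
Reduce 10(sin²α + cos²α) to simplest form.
10(sin²α + cos²α) = 10 (using Pythagorean identity)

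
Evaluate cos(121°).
cos(121°) = -0.515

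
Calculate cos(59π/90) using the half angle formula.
cos(59π/90) = -√((1 + cos 59π/45)/2) = -0.4695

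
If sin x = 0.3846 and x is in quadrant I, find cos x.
cos x = 0.9231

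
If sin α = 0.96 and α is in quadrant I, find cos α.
cos α = 0.28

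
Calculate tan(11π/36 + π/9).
tan(11π/36 + π/9) = (tan 11π/36 + tan π/9)/(1 - tan 11π/36 tan π/9) = 2+√3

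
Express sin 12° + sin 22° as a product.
sin 12° + sin 22° = 2 sin(17°) cos(-5°)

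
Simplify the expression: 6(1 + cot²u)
6(1 + cot²u) = 6(csc²u) (using Pythagorean identity)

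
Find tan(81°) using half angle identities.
tan(81°) = sin 162° / (1 + cos 162°) = 6.314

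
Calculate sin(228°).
sin(228°) = -0.7431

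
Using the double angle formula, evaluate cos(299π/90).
cos(299π/90) = cos²299π/180 - sin²299π/180 = -0.5299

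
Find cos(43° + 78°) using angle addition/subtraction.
cos(43° + 78°) = cos 43° cos 78° - sin 43° sin 78° = -0.515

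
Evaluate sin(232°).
sin(232°) = -0.788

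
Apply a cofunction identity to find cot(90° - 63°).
cot(90° - 63°) = tan(63°) = 1.963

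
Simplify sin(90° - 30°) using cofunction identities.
sin(90° - 30°) = cos(30°)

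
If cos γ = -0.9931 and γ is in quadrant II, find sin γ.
sin γ = 0.1173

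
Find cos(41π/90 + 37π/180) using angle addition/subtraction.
cos(41π/90 + 37π/180) = cos 41π/90 cos 37π/180 - sin 41π/90 sin 37π/180 = -0.4848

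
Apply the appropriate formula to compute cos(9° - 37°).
cos(9° - 37°) = cos 9° cos 37° + sin 9° sin 37° = 0.8829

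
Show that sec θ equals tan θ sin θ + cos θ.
RHS = sin²θ/cos θ + cos θ = (sin²θ + cos²θ)/cos θ = 1/cos θ = sec θ = LHS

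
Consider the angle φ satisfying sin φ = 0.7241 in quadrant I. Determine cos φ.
cos φ = √(1 - sin²φ) = 0.6897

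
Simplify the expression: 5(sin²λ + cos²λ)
5(sin²λ + cos²λ) = 5 (using Pythagorean identity)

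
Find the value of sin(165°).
sin(165°) = (√6-√2)/4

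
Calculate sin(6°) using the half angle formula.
sin(6°) = √((1 - cos 12°)/2) = 0.1045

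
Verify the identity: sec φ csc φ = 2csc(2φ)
RHS = 2/sin(2φ) = 2/(2 sin φ cos φ) = 1/(sin φ cos φ) = (1/cos φ)(1/sin φ) = sec φ csc φ = LHS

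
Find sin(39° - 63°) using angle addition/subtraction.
sin(39° - 63°) = sin 39° cos 63° - cos 39° sin 63° = -0.4067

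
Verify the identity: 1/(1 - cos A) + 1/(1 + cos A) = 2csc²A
LHS = [(1 + cos A) + (1 - cos A)] / [(1 - cos A)(1 + cos A)] = 2/(1 - cos²A) = 2/sin²A = 2csc²A = RHS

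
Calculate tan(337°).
tan(337°) = -0.4245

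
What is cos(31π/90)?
cos(31π/90) = 0.4695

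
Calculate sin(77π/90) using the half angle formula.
sin(77π/90) = √((1 - cos 77π/45)/2) = 0.4384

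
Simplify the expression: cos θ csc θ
cos θ csc θ = cot θ (using Reciprocal + quotient)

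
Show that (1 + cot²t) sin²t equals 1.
LHS = csc²t · sin²t = (1/sin²t) · sin²t = 1 = RHS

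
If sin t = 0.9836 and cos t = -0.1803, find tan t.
tan t = sin t / cos t = -5.455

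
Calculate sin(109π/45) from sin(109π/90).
sin(109π/45) = 2 sin 109π/90 cos 109π/90 = 0.9703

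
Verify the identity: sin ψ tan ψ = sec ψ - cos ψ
RHS = 1/cos ψ - cos ψ = (1 - cos²ψ)/cos ψ = sin²ψ/cos ψ = sin ψ · (sin ψ/cos ψ) = sin ψ tan ψ = LHS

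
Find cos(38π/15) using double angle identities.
cos(38π/15) = 1 - 2sin²19π/15 = -0.1045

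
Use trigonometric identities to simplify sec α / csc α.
sec α / csc α = tan α (using Reciprocal identities)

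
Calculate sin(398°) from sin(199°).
sin(398°) = 2 sin 199° cos 199° = 0.6157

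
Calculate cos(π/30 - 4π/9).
cos(π/30 - 4π/9) = cos π/30 cos 4π/9 + sin π/30 sin 4π/9 = 0.2756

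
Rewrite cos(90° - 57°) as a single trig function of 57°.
cos(90° - 57°) = sin(57°)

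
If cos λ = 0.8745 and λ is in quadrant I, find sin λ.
sin λ = 0.485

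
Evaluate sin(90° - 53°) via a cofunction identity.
sin(90° - 53°) = cos(53°) = 0.6018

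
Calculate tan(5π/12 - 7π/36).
tan(5π/12 - 7π/36) = (tan 5π/12 - tan 7π/36)/(1 + tan 5π/12 tan 7π/36) = 0.8391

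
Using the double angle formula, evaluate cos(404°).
cos(404°) = cos²202° - sin²202° = 0.7193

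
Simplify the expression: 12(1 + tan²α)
12(1 + tan²α) = 12(sec²α) (using Pythagorean identity)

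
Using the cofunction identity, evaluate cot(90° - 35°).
cot(90° - 35°) = tan(35°) = 0.7002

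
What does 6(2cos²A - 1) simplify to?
6(2cos²A - 1) = 6(cos(2A)) (using Double angle)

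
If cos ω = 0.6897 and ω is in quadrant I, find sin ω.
sin ω = 0.7241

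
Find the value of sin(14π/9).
sin(14π/9) = -0.9848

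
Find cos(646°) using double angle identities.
cos(646°) = 2cos²323° - 1 = 0.2756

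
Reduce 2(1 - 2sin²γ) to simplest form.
2(1 - 2sin²γ) = 2(cos(2γ)) (using Double angle)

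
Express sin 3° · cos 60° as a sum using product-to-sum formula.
sin 3° cos 60° = (1/2)[sin(3°+60°) + sin(3°-60°)]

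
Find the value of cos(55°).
cos(55°) = 0.5736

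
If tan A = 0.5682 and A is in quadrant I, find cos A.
cos A = 0.8694 (using tan²A + 1 = sec²A)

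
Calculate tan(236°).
tan(236°) = 1.483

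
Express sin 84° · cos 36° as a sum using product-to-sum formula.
sin 84° cos 36° = (1/2)[sin(84°+36°) + sin(84°-36°)]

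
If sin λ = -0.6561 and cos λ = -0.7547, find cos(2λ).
cos(2λ) = cos²λ - sin²λ = 0.1391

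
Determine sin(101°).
sin(101°) = 0.9816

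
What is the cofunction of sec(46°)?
sec(46°) = csc(90° - 46°) = csc(44°)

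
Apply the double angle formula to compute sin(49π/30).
sin(49π/30) = 2 sin 49π/60 cos 49π/60 = -0.9135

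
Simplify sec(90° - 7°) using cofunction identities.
sec(90° - 7°) = csc(7°)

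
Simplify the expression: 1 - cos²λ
1 - cos²λ = sin²λ (using Pythagorean identity)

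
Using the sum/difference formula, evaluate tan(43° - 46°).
tan(43° - 46°) = (tan 43° - tan 46°)/(1 + tan 43° tan 46°) = -0.05241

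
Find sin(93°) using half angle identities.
sin(93°) = √((1 - cos 186°)/2) = 0.9986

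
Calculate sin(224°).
sin(224°) = -0.6947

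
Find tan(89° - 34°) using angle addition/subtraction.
tan(89° - 34°) = (tan 89° - tan 34°)/(1 + tan 89° tan 34°) = 1.428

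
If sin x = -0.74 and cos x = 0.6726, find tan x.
tan x = sin x / cos x = -1.1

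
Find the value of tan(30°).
tan(30°) = √3/3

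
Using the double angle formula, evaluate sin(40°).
sin(40°) = 2 sin 20° cos 20° = 0.6428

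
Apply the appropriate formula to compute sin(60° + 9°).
sin(60° + 9°) = sin 60° cos 9° + cos 60° sin 9° = 0.9336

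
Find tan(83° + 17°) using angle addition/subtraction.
tan(83° + 17°) = (tan 83° + tan 17°)/(1 - tan 83° tan 17°) = -5.671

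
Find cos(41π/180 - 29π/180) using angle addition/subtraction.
cos(41π/180 - 29π/180) = cos 41π/180 cos 29π/180 + sin 41π/180 sin 29π/180 = 0.9781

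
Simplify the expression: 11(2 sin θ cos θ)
11(2 sin θ cos θ) = 11(sin(2θ)) (using Double angle)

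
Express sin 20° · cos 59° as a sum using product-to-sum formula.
sin 20° cos 59° = (1/2)[sin(20°+59°) + sin(20°-59°)]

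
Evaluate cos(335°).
cos(335°) = 0.9063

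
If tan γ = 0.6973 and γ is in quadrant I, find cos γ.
cos γ = 0.8203 (using tan²γ + 1 = sec²γ)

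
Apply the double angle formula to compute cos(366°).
cos(366°) = cos²183° - sin²183° = 0.9945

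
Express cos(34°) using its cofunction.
cos(34°) = sin(90° - 34°) = sin(56°)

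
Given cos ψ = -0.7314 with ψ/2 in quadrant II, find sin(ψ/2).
sin(ψ/2) = ±√((1 - cos ψ)/2); positive since ψ/2 ∈ QII, so sin(ψ/2) = 0.9304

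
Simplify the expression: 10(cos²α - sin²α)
10(cos²α - sin²α) = 10(cos(2α)) (using Double angle)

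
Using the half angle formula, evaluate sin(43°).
sin(43°) = √((1 - cos 86°)/2) = 0.682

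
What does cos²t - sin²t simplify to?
cos²t - sin²t = cos(2t) (using Double angle)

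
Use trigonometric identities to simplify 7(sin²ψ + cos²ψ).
7(sin²ψ + cos²ψ) = 7 (using Pythagorean identity)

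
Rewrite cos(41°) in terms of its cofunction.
cos(41°) = sin(90° - 41°) = sin(49°)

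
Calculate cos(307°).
cos(307°) = 0.6018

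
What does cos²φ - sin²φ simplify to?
cos²φ - sin²φ = cos(2φ) (using Double angle)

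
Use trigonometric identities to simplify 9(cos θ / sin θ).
9(cos θ / sin θ) = 9(cot θ) (using Quotient identity)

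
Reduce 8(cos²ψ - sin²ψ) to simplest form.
8(cos²ψ - sin²ψ) = 8(cos(2ψ)) (using Double angle)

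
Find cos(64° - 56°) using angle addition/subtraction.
cos(64° - 56°) = cos 64° cos 56° + sin 64° sin 56° = 0.9903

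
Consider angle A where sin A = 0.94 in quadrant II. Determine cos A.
cos A = ±√(1 - sin²A) = -0.3412 (negative in QII)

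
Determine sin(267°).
sin(267°) = -0.9986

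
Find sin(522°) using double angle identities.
sin(522°) = 2 sin 261° cos 261° = 0.309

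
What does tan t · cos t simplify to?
tan t · cos t = sin t (using Quotient identity)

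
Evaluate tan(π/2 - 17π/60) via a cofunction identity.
tan(π/2 - 17π/60) = cot(17π/60) = 0.8098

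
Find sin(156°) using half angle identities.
sin(156°) = √((1 - cos 312°)/2) = 0.4067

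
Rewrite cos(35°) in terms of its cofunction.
cos(35°) = sin(90° - 35°) = sin(55°)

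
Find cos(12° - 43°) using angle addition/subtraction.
cos(12° - 43°) = cos 12° cos 43° + sin 12° sin 43° = 0.8572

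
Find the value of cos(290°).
cos(290°) = 0.342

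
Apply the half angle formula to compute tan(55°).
tan(55°) = sin 110° / (1 + cos 110°) = 1.428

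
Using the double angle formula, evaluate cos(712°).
cos(712°) = 1 - 2sin²356° = 0.9903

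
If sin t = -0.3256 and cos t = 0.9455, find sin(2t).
sin(2t) = 2 sin t cos t = -0.6157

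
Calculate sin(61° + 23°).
sin(61° + 23°) = sin 61° cos 23° + cos 61° sin 23° = 0.9945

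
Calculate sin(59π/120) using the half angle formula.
sin(59π/120) = √((1 - cos 59π/60)/2) = 0.9997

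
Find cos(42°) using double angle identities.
cos(42°) = cos²21° - sin²21° = 0.7431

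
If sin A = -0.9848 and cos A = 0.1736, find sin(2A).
sin(2A) = 2 sin A cos A = -0.3419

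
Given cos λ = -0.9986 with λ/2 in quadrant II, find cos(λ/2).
cos(λ/2) = ±√((1 + cos λ)/2); negative since λ/2 ∈ QII, so cos(λ/2) = -0.02646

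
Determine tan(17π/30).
tan(17π/30) = -4.705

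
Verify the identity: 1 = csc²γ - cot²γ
RHS = 1/sin²γ - cos²γ/sin²γ = (1 - cos²γ)/sin²γ = sin²γ/sin²γ = 1 = LHS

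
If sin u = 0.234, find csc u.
csc u = 1/sin u = 4.274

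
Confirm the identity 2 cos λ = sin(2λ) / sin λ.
RHS = 2 sin λ cos λ / sin λ = 2 cos λ = LHS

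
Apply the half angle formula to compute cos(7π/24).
cos(7π/24) = √((1 + cos 7π/12)/2) = 0.6088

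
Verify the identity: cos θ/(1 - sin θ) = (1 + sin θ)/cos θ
RHS = (1 + sin θ)(1 - sin θ) / (cos θ(1 - sin θ)) = (1 - sin²θ) / (cos θ(1 - sin θ)) = cos²θ / (cos θ(1 - sin θ)) = cos θ/(1 - sin θ) = LHS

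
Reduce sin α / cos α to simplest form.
sin α / cos α = tan α (using Quotient identity)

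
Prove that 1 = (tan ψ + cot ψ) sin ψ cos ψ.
RHS = (sin ψ/cos ψ + cos ψ/sin ψ) sin ψ cos ψ = ((sin²ψ + cos²ψ)/(sin ψ cos ψ)) · sin ψ cos ψ = sin²ψ + cos²ψ = 1 = LHS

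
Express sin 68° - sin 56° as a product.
sin 68° - sin 56° = 2 cos(62°) sin(6°)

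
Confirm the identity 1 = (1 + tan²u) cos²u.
RHS = sec²u · cos²u = (1/cos²u) · cos²u = 1 = LHS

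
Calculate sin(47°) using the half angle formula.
sin(47°) = √((1 - cos 94°)/2) = 0.7314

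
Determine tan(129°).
tan(129°) = -1.235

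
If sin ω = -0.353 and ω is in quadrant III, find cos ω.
cos ω = -0.9356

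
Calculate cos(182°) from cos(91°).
cos(182°) = cos²91° - sin²91° = -0.9994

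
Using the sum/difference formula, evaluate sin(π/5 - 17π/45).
sin(π/5 - 17π/45) = sin π/5 cos 17π/45 - cos π/5 sin 17π/45 = -0.5299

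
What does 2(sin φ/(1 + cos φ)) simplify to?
2(sin φ/(1 + cos φ)) = 2(tan(φ/2)) (using Half angle)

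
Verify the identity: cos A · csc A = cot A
LHS = cos A · (1/sin A) = cos A/sin A = cot A = RHS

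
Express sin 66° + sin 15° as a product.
sin 66° + sin 15° = 2 sin(40.5°) cos(25.5°)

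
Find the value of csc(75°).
csc(75°) = 1.035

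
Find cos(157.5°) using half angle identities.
cos(157.5°) = -√((1 + cos 315°)/2) = -0.9239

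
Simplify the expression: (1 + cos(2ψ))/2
(1 + cos(2ψ))/2 = cos²ψ (using Power reduction)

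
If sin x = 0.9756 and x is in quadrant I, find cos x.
cos x = 0.2196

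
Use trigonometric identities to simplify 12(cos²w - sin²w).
12(cos²w - sin²w) = 12(cos(2w)) (using Double angle)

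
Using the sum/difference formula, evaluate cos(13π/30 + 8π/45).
cos(13π/30 + 8π/45) = cos 13π/30 cos 8π/45 - sin 13π/30 sin 8π/45 = -0.342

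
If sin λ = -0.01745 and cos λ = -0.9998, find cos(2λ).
cos(2λ) = cos²λ - sin²λ = 0.9993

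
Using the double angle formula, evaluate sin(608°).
sin(608°) = 2 sin 304° cos 304° = -0.9272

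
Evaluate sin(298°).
sin(298°) = -0.8829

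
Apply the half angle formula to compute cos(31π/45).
cos(31π/45) = -√((1 + cos 62π/45)/2) = -0.5592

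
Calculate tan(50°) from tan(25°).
tan(50°) = 2 tan 25° / (1 - tan²25°) = 1.192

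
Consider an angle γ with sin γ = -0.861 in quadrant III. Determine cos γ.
cos γ = ±√(1 - sin²γ) = -0.5086 (negative in QIII)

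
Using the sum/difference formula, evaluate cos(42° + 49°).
cos(42° + 49°) = cos 42° cos 49° - sin 42° sin 49° = -0.01745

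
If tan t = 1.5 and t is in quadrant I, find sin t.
sin t = 0.8321 (using tan²t + 1 = sec²t)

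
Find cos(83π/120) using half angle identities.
cos(83π/120) = -√((1 + cos 83π/60)/2) = -0.5664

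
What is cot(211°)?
cot(211°) = 1.664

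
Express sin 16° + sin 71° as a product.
sin 16° + sin 71° = 2 sin(43.5°) cos(-27.5°)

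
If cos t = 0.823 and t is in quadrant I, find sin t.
sin t = 0.568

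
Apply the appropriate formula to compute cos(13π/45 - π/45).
cos(13π/45 - π/45) = cos 13π/45 cos π/45 + sin 13π/45 sin π/45 = 0.6691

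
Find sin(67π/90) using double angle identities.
sin(67π/90) = 2 sin 67π/180 cos 67π/180 = 0.7193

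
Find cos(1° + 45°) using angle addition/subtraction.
cos(1° + 45°) = cos 1° cos 45° - sin 1° sin 45° = 0.6947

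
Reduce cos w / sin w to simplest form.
cos w / sin w = cot w (using Quotient identity)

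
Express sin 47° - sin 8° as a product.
sin 47° - sin 8° = 2 cos(27.5°) sin(19.5°)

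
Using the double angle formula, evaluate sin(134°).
sin(134°) = 2 sin 67° cos 67° = 0.7193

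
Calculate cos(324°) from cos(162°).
cos(324°) = cos²162° - sin²162° = 0.809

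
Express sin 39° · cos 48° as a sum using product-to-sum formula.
sin 39° cos 48° = (1/2)[sin(39°+48°) + sin(39°-48°)]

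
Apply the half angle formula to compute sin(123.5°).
sin(123.5°) = √((1 - cos 247°)/2) = 0.8339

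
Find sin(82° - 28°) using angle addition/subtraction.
sin(82° - 28°) = sin 82° cos 28° - cos 82° sin 28° = 0.809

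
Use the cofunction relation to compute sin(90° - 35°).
sin(90° - 35°) = cos(35°) = 0.8192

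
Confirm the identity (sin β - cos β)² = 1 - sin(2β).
LHS = sin²β - 2 sin β cos β + cos²β = (sin²β + cos²β) - 2 sin β cos β = 1 - sin(2β) = RHS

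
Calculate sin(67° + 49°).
sin(67° + 49°) = sin 67° cos 49° + cos 67° sin 49° = 0.8988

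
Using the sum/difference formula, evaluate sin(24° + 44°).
sin(24° + 44°) = sin 24° cos 44° + cos 24° sin 44° = 0.9272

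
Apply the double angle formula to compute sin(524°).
sin(524°) = 2 sin 262° cos 262° = 0.2756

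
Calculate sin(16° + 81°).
sin(16° + 81°) = sin 16° cos 81° + cos 16° sin 81° = 0.9925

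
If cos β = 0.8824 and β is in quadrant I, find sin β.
sin β = 0.4705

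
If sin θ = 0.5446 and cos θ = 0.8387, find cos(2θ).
cos(2θ) = cos²θ - sin²θ = 0.4068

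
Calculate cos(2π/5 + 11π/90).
cos(2π/5 + 11π/90) = cos 2π/5 cos 11π/90 - sin 2π/5 sin 11π/90 = -0.06976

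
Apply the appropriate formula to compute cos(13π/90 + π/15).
cos(13π/90 + π/15) = cos 13π/90 cos π/15 - sin 13π/90 sin π/15 = 0.788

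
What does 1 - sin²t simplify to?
1 - sin²t = cos²t (using Pythagorean identity)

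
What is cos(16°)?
cos(16°) = 0.9613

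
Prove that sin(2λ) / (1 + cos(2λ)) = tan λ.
LHS = 2 sin λ cos λ / (2cos²λ) = sin λ/cos λ = tan λ = RHS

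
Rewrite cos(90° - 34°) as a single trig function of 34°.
cos(90° - 34°) = sin(34°)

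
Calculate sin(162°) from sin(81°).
sin(162°) = 2 sin 81° cos 81° = 0.309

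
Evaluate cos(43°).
cos(43°) = 0.7314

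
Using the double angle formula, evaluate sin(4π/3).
sin(4π/3) = 2 sin 2π/3 cos 2π/3 = -√3/2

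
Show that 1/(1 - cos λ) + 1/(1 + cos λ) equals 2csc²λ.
LHS = [(1 + cos λ) + (1 - cos λ)] / [(1 - cos λ)(1 + cos λ)] = 2/(1 - cos²λ) = 2/sin²λ = 2csc²λ = RHS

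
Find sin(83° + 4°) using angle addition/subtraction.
sin(83° + 4°) = sin 83° cos 4° + cos 83° sin 4° = 0.9986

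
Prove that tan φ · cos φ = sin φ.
LHS = (sin φ/cos φ) · cos φ = sin φ = RHS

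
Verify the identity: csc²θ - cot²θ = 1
LHS = 1/sin²θ - cos²θ/sin²θ = (1 - cos²θ)/sin²θ = sin²θ/sin²θ = 1 = RHS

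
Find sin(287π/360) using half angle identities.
sin(287π/360) = √((1 - cos 287π/180)/2) = 0.5948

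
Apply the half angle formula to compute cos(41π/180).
cos(41π/180) = √((1 + cos 41π/90)/2) = 0.7547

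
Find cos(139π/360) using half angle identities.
cos(139π/360) = √((1 + cos 139π/180)/2) = 0.3502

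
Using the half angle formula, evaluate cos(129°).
cos(129°) = -√((1 + cos 258°)/2) = -0.6293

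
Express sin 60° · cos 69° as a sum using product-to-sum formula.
sin 60° cos 69° = (1/2)[sin(60°+69°) + sin(60°-69°)]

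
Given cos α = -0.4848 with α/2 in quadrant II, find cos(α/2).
cos(α/2) = ±√((1 + cos α)/2); negative since α/2 ∈ QII, so cos(α/2) = -0.5075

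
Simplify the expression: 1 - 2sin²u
1 - 2sin²u = cos(2u) (using Double angle)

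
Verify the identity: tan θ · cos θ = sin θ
LHS = (sin θ/cos θ) · cos θ = sin θ = RHS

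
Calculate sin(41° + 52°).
sin(41° + 52°) = sin 41° cos 52° + cos 41° sin 52° = 0.9986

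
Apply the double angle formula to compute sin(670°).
sin(670°) = 2 sin 335° cos 335° = -0.766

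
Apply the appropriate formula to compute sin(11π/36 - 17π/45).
sin(11π/36 - 17π/45) = sin 11π/36 cos 17π/45 - cos 11π/36 sin 17π/45 = -0.225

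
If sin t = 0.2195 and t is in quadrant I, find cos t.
cos t = 0.9756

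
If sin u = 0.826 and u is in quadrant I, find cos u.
cos u = 0.5637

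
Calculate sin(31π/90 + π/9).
sin(31π/90 + π/9) = sin 31π/90 cos π/9 + cos 31π/90 sin π/9 = 0.9903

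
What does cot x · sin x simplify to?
cot x · sin x = cos x (using Quotient identity)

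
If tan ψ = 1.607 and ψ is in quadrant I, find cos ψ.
cos ψ = 0.5283 (using tan²ψ + 1 = sec²ψ)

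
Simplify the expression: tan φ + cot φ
tan φ + cot φ = sec φ csc φ (using Quotient identities)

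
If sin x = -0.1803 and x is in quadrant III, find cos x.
cos x = -0.9836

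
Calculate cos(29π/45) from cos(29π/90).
cos(29π/45) = cos²29π/90 - sin²29π/90 = -0.4384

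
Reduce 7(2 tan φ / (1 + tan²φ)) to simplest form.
7(2 tan φ / (1 + tan²φ)) = 7(sin(2φ)) (using Double angle)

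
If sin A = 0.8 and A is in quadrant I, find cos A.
cos A = 0.6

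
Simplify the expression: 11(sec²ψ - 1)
11(sec²ψ - 1) = 11(tan²ψ) (using Pythagorean identity)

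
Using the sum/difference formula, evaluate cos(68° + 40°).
cos(68° + 40°) = cos 68° cos 40° - sin 68° sin 40° = -0.309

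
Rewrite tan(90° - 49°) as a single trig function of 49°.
tan(90° - 49°) = cot(49°)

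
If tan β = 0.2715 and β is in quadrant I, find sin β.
sin β = 0.262 (using tan²β + 1 = sec²β)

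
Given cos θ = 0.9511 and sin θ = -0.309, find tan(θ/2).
tan(θ/2) = sin θ / (1 + cos θ) = -0.1584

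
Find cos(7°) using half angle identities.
cos(7°) = √((1 + cos 14°)/2) = 0.9925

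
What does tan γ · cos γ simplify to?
tan γ · cos γ = sin γ (using Quotient identity)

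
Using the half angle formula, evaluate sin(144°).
sin(144°) = √((1 - cos 288°)/2) = 0.5878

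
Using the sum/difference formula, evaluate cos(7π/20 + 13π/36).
cos(7π/20 + 13π/36) = cos 7π/20 cos 13π/36 - sin 7π/20 sin 13π/36 = -0.6157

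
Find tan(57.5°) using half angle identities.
tan(57.5°) = sin 115° / (1 + cos 115°) = 1.57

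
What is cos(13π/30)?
cos(13π/30) = 0.2079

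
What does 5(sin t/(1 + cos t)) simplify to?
5(sin t/(1 + cos t)) = 5(tan(t/2)) (using Half angle)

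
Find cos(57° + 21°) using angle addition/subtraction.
cos(57° + 21°) = cos 57° cos 21° - sin 57° sin 21° = 0.2079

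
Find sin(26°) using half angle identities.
sin(26°) = √((1 - cos 52°)/2) = 0.4384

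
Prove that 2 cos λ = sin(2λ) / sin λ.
RHS = 2 sin λ cos λ / sin λ = 2 cos λ = LHS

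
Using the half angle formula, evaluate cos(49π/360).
cos(49π/360) = √((1 + cos 49π/180)/2) = 0.91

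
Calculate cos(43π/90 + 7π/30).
cos(43π/90 + 7π/30) = cos 43π/90 cos 7π/30 - sin 43π/90 sin 7π/30 = -0.6157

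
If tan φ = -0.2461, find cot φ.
cot φ = 1/tan φ = -4.063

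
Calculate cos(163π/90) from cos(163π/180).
cos(163π/90) = cos²163π/180 - sin²163π/180 = 0.829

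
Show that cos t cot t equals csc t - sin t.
RHS = 1/sin t - sin t = (1 - sin²t)/sin t = cos²t/sin t = cos t · (cos t/sin t) = cos t cot t = LHS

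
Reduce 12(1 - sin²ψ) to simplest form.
12(1 - sin²ψ) = 12(cos²ψ) (using Pythagorean identity)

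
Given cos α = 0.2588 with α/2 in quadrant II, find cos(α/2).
cos(α/2) = ±√((1 + cos α)/2); negative since α/2 ∈ QII, so cos(α/2) = -0.7933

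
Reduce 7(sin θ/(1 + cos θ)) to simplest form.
7(sin θ/(1 + cos θ)) = 7(tan(θ/2)) (using Half angle)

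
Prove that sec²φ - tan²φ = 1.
LHS = 1/cos²φ - sin²φ/cos²φ = (1 - sin²φ)/cos²φ = cos²φ/cos²φ = 1 = RHS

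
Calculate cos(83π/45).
cos(83π/45) = 0.8829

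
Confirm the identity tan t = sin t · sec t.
RHS = sin t · (1/cos t) = sin t/cos t = tan t = LHS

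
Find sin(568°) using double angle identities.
sin(568°) = 2 sin 284° cos 284° = -0.4695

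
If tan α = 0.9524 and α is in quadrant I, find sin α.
sin α = 0.6897 (using tan²α + 1 = sec²α)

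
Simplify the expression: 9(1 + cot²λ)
9(1 + cot²λ) = 9(csc²λ) (using Pythagorean identity)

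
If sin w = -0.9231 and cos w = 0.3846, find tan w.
tan w = sin w / cos w = -2.4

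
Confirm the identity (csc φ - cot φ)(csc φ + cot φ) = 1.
LHS = csc²φ - cot²φ = (1 + cot²φ) - cot²φ = 1 = RHS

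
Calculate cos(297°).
cos(297°) = 0.454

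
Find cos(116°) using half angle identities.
cos(116°) = -√((1 + cos 232°)/2) = -0.4384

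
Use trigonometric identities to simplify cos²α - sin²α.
cos²α - sin²α = cos(2α) (using Double angle)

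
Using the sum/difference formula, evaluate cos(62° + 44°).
cos(62° + 44°) = cos 62° cos 44° - sin 62° sin 44° = -0.2756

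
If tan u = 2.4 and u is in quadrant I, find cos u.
cos u = 0.3846 (using tan²u + 1 = sec²u)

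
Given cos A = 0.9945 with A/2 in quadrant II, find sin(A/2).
sin(A/2) = ±√((1 - cos A)/2); positive since A/2 ∈ QII, so sin(A/2) = 0.05244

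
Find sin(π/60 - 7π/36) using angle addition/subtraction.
sin(π/60 - 7π/36) = sin π/60 cos 7π/36 - cos π/60 sin 7π/36 = -0.5299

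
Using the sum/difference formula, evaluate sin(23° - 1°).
sin(23° - 1°) = sin 23° cos 1° - cos 23° sin 1° = 0.3746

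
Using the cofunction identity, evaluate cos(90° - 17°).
cos(90° - 17°) = sin(17°) = 0.2924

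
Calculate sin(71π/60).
sin(71π/60) = -0.5446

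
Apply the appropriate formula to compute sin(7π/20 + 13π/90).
sin(7π/20 + 13π/90) = sin 7π/20 cos 13π/90 + cos 7π/20 sin 13π/90 = 0.9998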